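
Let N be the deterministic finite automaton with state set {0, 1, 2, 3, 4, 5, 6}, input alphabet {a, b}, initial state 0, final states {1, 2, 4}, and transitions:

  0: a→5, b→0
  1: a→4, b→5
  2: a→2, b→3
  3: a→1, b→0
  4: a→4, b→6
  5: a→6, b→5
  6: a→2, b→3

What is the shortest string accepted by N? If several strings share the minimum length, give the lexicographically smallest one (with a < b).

aaa

A breadth-first search from 0 reaches an accepting state first via the path 0 → 5 → 6 → 2 on input aaa.
No string of length < 3 is accepted (BFS exhausts all shorter strings without reaching an accepting state), and aaa is the lexicographically least accepting string of length 3.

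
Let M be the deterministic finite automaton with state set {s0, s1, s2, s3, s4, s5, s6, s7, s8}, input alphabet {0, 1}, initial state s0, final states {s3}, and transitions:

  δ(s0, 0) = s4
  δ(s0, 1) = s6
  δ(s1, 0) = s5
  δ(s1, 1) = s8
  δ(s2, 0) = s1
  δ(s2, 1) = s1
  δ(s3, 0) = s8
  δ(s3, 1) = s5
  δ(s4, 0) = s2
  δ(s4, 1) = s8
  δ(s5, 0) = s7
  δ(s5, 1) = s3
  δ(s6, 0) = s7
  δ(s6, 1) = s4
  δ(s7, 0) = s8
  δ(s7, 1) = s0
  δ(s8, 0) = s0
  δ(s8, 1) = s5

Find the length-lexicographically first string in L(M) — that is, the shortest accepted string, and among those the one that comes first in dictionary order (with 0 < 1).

0111

A breadth-first search from s0 reaches an accepting state first via the path s0 → s4 → s8 → s5 → s3 on input 0111.
No string of length < 4 is accepted (BFS exhausts all shorter strings without reaching an accepting state), and 0111 is the lexicographically least accepting string of length 4.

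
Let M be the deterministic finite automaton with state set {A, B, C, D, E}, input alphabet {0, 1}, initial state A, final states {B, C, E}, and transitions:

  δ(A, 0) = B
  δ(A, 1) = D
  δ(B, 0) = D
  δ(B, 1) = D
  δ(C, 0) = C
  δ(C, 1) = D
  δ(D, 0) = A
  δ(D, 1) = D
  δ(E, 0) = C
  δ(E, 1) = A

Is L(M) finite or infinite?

State A is reachable from the start and can reach an accepting state, and it lies on the cycle A → B → D → A.
Traversing that cycle any number of times yields accepted strings of unbounded length, so the language is infinite.

infinite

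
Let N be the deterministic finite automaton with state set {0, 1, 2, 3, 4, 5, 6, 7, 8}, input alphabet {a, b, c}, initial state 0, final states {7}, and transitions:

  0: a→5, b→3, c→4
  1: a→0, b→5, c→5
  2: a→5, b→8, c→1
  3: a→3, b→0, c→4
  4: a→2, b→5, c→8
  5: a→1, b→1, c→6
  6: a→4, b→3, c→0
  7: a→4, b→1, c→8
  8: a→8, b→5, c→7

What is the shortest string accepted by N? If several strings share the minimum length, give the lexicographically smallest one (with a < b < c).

ccc

A breadth-first search from 0 reaches an accepting state first via the path 0 → 4 → 8 → 7 on input ccc.
No string of length < 3 is accepted (BFS exhausts all shorter strings without reaching an accepting state), and ccc is the lexicographically least accepting string of length 3.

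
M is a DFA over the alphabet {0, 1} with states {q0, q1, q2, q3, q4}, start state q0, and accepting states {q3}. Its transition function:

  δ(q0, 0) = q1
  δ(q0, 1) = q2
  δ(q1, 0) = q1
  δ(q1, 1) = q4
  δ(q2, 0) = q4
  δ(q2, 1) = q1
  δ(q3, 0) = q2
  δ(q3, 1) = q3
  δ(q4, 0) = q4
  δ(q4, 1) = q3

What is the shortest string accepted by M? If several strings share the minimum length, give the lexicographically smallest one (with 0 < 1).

A breadth-first search from q0 reaches an accepting state first via the path q0 → q1 → q4 → q3 on input 011.
No string of length < 3 is accepted (BFS exhausts all shorter strings without reaching an accepting state), and 011 is the lexicographically least accepting string of length 3.

011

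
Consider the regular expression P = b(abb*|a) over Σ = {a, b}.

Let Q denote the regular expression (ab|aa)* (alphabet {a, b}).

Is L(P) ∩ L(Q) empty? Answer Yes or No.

Yes

Converting the expression P to a DFA (subset construction, then merging equivalent states) gives the minimal DFA with states {p0, p1, p2, p3}, start state p0, accepting states {p3} and transitions p0: a→p1, b→p2; p1: a→p1, b→p1; p2: a→p3, b→p1; p3: a→p1, b→p3.
Converting the expression Q to a DFA (subset construction, then merging equivalent states) gives the minimal DFA with states {q0, q1, q2}, start state q0, accepting states {q0} and transitions q0: a→q1, b→q2; q1: a→q0, b→q0; q2: a→q2, b→q2.
Exploring the product automaton P × Q from the start pair (p0, q0), following both machines on each input symbol, reaches 6 state pairs: (p0, q0), (p1, q1), (p2, q2), (p1, q0), (p3, q2), (p1, q2).
P accepts in {p3} and Q accepts in {q0}; no reachable pair has both components accepting, so no string drives both machines to acceptance simultaneously and L(P) ∩ L(Q) = ∅.
So no string is accepted by both, and the intersection is empty.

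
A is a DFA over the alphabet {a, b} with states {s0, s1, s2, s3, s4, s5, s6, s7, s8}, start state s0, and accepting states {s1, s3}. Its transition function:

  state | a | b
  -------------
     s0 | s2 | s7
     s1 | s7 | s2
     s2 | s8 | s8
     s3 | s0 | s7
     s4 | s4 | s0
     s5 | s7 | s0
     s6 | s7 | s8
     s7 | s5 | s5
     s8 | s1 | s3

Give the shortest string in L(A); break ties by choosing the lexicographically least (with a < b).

A breadth-first search from s0 reaches an accepting state first via the path s0 → s2 → s8 → s1 on input aaa.
No string of length < 3 is accepted (BFS exhausts all shorter strings without reaching an accepting state), and aaa is the lexicographically least accepting string of length 3.

aaa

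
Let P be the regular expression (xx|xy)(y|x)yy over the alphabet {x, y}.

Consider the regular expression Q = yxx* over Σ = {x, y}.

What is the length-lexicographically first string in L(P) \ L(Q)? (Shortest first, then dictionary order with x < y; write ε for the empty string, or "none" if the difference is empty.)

xxxyy

The string xxxyy is accepted by P but not by Q.
No shorter string lies in the difference, and xxxyy is the lexicographically first length-5 string in L(P) \ L(Q).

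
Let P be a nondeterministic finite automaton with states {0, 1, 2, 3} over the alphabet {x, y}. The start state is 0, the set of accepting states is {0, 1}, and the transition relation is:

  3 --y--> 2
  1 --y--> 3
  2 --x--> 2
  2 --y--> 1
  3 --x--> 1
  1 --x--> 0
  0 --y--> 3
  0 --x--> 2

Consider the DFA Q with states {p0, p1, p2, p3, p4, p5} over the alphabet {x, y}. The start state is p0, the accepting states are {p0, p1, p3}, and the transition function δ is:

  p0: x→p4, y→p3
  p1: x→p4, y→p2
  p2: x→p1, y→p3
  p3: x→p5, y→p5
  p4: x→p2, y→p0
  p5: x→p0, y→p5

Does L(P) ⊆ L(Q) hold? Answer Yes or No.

No

The string yx is in L(P) but not in L(Q).
So L(P) ⊄ L(Q).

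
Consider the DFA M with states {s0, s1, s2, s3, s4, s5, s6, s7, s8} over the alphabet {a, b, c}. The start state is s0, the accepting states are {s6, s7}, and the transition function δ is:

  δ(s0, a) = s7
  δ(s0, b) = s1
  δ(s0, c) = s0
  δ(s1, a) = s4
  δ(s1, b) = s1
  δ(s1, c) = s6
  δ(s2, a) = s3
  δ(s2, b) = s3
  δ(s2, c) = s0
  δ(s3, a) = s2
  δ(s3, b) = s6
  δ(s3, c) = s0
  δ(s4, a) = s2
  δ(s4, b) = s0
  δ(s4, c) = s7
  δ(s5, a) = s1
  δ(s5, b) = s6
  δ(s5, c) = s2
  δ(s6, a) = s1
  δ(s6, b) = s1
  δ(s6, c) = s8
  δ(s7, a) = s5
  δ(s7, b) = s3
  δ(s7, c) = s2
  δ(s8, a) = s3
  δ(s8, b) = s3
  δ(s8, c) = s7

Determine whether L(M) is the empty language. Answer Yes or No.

The string a is accepted: the run s0 → s7 ends in the accepting state s7.
Since at least one string is accepted, L(M) is not empty.

No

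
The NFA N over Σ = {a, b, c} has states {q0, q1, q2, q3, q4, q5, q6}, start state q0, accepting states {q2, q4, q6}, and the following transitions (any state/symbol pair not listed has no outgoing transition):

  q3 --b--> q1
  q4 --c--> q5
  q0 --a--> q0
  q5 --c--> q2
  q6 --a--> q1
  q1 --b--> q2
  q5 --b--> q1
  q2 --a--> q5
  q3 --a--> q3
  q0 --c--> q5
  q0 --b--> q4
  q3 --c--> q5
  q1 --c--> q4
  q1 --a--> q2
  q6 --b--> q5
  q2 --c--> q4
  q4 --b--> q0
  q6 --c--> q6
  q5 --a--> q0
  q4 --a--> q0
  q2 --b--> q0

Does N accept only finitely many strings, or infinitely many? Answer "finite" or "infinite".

State q0 is reachable from the start and can reach an accepting state, and it lies on the cycle q0 → q0.
Traversing that cycle any number of times yields accepted strings of unbounded length, so the language is infinite.

infinite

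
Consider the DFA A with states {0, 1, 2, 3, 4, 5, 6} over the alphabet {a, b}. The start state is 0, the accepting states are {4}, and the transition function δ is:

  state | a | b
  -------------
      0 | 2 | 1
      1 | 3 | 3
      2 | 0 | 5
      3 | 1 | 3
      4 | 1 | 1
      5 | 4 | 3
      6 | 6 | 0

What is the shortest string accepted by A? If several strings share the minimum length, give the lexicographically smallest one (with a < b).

aba

A breadth-first search from 0 reaches an accepting state first via the path 0 → 2 → 5 → 4 on input aba.
No string of length < 3 is accepted (BFS exhausts all shorter strings without reaching an accepting state), and aba is the lexicographically least accepting string of length 3.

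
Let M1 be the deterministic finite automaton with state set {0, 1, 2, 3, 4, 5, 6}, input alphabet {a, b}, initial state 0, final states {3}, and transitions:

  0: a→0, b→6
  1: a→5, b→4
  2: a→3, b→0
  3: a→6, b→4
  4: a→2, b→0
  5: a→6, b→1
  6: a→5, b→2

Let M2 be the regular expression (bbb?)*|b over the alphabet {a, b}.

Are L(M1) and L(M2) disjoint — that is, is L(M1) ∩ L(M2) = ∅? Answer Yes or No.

Converting the expression M2 to a DFA (subset construction, then merging equivalent states) gives the minimal DFA with states {r0, r1}, start state r0, accepting states {r0} and transitions r0: a→r1, b→r0; r1: a→r1, b→r1.
Exploring the product automaton M1 × M2 from the start pair (0, r0), following both machines on each input symbol, reaches 10 state pairs: (0, r0), (0, r1), (6, r0), (6, r1), (5, r1), (2, r0), (2, r1), (1, r1), (3, r1), (4, r1).
M1 accepts in {3} and M2 accepts in {r0}; no reachable pair has both components accepting, so no string drives both machines to acceptance simultaneously and L(M1) ∩ L(M2) = ∅.
So no string is accepted by both, and the intersection is empty.

Yes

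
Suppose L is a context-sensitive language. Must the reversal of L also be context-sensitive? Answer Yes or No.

Reversing both sides of every production of a noncontracting (context-sensitive) grammar gives another noncontracting grammar, and it generates Lᴿ; equivalently an LBA can reverse its tape in place and then run the machine for L.
So the context-sensitive languages are closed under reversal.

Yes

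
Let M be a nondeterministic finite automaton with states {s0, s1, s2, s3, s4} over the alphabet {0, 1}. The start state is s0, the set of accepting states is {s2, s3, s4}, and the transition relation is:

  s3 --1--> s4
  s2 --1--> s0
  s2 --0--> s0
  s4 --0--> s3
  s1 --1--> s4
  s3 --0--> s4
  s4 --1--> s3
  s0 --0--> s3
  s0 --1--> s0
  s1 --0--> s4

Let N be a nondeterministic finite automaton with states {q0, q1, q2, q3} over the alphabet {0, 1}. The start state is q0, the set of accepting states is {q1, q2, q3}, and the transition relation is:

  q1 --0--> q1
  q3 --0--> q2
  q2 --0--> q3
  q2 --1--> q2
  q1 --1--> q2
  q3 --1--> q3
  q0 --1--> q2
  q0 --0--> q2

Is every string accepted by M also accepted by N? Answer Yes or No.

Yes

Exploring the product automaton M × N from the start pair (s0, q0), following both machines on each input symbol, reaches 6 state pairs: (s0, q0), (s3, q2), (s0, q2), (s4, q3), (s4, q2), (s3, q3).
M accepts in {s2, s3, s4} and N accepts in {q1, q2, q3}. The reachable pairs whose M-component is accepting are (s3, q2), (s4, q3), (s4, q2), (s3, q3); in each of them the N-component is accepting too, so the product for L(M) \ L(N) (M-component accepting, N-component rejecting) has no reachable accepting pair and the difference is empty.
Hence every string in L(M) is also in L(N).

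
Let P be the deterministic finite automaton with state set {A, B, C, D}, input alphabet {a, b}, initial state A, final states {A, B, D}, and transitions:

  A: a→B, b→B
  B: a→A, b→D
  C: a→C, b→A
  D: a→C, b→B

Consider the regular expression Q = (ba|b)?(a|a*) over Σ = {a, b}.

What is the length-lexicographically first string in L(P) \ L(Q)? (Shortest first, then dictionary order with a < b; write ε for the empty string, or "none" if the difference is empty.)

ab

The string ab is accepted by P but not by Q.
No shorter string lies in the difference, and ab is the lexicographically first length-2 string in L(P) \ L(Q).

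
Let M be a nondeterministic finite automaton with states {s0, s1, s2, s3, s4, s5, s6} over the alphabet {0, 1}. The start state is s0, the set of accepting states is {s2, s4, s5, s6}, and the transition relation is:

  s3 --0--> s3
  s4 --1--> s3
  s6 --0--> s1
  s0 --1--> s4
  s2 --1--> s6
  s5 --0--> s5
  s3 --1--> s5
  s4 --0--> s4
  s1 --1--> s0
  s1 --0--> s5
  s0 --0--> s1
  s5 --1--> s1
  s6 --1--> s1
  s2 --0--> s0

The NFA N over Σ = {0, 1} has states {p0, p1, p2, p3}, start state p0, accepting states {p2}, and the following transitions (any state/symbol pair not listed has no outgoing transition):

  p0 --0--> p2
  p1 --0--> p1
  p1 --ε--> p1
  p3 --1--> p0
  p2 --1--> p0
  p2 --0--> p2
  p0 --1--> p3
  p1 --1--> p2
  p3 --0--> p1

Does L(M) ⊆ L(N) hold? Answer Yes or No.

No

The string 1 is in L(M) but not in L(N).
So L(M) ⊄ L(N).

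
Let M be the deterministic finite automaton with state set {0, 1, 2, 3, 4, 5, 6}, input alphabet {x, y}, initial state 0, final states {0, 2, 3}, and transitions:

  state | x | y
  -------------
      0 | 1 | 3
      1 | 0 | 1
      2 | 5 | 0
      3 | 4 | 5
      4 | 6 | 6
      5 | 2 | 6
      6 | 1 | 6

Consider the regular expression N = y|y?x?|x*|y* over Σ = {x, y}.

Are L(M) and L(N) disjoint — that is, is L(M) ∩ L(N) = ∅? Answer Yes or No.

No

The empty string ε is accepted by both M and N.
Hence L(M) ∩ L(N) ≠ ∅.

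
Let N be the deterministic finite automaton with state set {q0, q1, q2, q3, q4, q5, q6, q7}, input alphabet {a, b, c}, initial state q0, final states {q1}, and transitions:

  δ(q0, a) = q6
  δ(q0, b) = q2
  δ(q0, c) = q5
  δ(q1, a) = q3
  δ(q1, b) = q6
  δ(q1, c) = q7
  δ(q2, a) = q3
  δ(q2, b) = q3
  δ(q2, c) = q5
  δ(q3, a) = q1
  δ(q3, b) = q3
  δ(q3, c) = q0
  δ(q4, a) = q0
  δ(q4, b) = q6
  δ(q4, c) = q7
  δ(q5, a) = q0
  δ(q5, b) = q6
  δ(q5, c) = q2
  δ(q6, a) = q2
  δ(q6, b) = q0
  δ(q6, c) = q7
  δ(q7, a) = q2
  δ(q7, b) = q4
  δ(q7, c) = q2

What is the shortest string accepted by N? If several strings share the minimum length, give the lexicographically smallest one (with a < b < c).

A breadth-first search from q0 reaches an accepting state first via the path q0 → q2 → q3 → q1 on input baa.
No string of length < 3 is accepted (BFS exhausts all shorter strings without reaching an accepting state), and baa is the lexicographically least accepting string of length 3.

baa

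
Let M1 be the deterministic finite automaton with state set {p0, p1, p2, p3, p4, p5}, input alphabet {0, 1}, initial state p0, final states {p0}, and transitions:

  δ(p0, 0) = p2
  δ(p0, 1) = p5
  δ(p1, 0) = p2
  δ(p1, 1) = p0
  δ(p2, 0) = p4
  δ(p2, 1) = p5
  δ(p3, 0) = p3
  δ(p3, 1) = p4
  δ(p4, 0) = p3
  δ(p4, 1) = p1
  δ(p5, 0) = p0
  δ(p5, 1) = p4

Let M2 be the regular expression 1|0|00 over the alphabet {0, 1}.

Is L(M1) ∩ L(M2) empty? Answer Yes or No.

Converting the expression M2 to a DFA (subset construction, then merging equivalent states) gives the minimal DFA with states {r0, r1, r2, r3}, start state r0, accepting states {r1, r2} and transitions r0: 0→r1, 1→r2; r1: 0→r2, 1→r3; r2: 0→r3, 1→r3; r3: 0→r3, 1→r3.
Exploring the product automaton M1 × M2 from the start pair (p0, r0), following both machines on each input symbol, reaches 10 state pairs: (p0, r0), (p2, r1), (p5, r2), (p4, r2), (p5, r3), (p0, r3), (p4, r3), (p3, r3), (p1, r3), (p2, r3).
M1 accepts in {p0} and M2 accepts in {r1, r2}; no reachable pair has both components accepting, so no string drives both machines to acceptance simultaneously and L(M1) ∩ L(M2) = ∅.
So no string is accepted by both, and the intersection is empty.

Yes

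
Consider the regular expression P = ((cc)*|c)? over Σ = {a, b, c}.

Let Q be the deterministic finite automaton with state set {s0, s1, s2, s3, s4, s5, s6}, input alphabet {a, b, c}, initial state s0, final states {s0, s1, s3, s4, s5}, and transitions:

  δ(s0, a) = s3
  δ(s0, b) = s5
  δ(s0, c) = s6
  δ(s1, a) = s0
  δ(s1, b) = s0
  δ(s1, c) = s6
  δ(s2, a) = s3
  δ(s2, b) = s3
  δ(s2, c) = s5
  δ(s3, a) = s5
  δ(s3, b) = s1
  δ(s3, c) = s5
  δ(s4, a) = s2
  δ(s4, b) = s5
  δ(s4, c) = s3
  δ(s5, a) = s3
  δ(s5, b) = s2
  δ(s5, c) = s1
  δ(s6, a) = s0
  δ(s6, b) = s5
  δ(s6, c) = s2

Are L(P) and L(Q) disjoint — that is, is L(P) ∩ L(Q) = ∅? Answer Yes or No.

No

The empty string ε is accepted by both P and Q.
Hence L(P) ∩ L(Q) ≠ ∅.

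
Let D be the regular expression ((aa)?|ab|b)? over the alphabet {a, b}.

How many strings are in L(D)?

4

The expression has no Kleene star, so L(D) is finite. Expanding the alternatives gives {ε, b, aa, ab}.
That is 1 of length 0, 1 of length 1, 2 of length 2: 4 strings in all.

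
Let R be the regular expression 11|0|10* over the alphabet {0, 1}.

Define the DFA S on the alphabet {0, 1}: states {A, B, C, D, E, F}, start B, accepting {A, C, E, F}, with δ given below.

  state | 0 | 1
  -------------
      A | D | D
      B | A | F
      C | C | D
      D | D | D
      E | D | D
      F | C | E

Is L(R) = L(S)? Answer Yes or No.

Converting the expression R to a DFA (subset construction, then merging equivalent states) gives the minimal DFA with states {r0, r1, r2, r3, r4}, start state r0, accepting states {r1, r2, r4} and transitions r0: 0→r1, 1→r2; r1: 0→r3, 1→r3; r2: 0→r4, 1→r1; r3: 0→r3, 1→r3; r4: 0→r4, 1→r3.
Exploring the product automaton R × S from the start pair (r0, B), following both machines on each input symbol, reaches 6 state pairs: (r0, B), (r1, A), (r2, F), (r3, D), (r4, C), (r1, E).
R accepts in {r1, r2, r4} and S accepts in {A, C, E, F}. In every reachable pair the two components are either both accepting — (r1, A), (r2, F), (r4, C), (r1, E) — or both non-accepting, so no string is accepted by exactly one of the machines: L(R) \ L(S) and L(S) \ L(R) are both empty.
Hence every string is accepted by R iff it is accepted by S, and the two languages coincide.

Yes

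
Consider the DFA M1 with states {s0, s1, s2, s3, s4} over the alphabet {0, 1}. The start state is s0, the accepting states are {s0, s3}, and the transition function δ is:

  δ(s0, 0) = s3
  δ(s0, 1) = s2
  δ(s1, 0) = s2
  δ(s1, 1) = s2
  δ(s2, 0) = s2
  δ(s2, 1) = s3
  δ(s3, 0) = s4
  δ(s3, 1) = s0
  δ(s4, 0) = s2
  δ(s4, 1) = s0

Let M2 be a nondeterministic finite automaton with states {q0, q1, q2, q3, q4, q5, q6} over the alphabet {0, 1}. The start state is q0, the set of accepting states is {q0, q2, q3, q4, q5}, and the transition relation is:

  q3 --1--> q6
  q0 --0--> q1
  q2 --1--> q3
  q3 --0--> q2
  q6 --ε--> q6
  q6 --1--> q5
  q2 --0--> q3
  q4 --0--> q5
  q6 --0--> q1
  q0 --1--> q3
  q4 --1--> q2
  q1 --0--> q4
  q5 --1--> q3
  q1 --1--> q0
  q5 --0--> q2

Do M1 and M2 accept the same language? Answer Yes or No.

No

The string 0 is accepted by M1 but rejected by M2.
So L(M1) ≠ L(M2).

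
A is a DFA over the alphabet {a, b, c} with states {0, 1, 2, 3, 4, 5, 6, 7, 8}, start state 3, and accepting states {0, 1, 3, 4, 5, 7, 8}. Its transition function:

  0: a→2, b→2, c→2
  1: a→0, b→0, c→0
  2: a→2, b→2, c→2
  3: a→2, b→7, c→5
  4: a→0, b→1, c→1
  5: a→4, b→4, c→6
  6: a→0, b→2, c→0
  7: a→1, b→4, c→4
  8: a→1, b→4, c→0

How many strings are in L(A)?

49

The useful subgraph on states {0, 1, 3, 4, 5, 6, 7} is acyclic, so L(A) is finite; the longest accepting path visits 5 useful states, giving maximum string length 4.
Counting accepting paths from 3 by length: 1 of length 0, 2 of length 1, 5 of length 2, 17 of length 3, 24 of length 4. Total 49.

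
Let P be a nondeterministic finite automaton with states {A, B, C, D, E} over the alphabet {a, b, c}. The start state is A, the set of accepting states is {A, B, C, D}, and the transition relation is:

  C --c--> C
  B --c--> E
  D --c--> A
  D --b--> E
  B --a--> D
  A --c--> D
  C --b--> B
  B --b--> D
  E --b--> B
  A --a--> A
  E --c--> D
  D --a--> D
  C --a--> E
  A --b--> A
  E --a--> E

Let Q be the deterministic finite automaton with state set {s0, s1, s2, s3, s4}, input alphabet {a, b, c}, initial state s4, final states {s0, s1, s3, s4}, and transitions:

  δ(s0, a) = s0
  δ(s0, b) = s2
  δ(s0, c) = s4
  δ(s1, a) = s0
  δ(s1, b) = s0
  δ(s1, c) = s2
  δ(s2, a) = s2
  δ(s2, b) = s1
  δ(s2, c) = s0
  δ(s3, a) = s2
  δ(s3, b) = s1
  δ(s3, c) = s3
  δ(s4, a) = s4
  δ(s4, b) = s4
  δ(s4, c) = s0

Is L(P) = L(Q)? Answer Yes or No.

Exploring the product automaton P × Q from the start pair (A, s4), following both machines on each input symbol, reaches 4 state pairs: (A, s4), (D, s0), (E, s2), (B, s1).
P accepts in {A, B, C, D} and Q accepts in {s0, s1, s3, s4}. In every reachable pair the two components are either both accepting — (A, s4), (D, s0), (B, s1) — or both non-accepting, so no string is accepted by exactly one of the machines: L(P) \ L(Q) and L(Q) \ L(P) are both empty.
Hence every string is accepted by P iff it is accepted by Q, and the two languages coincide.

Yes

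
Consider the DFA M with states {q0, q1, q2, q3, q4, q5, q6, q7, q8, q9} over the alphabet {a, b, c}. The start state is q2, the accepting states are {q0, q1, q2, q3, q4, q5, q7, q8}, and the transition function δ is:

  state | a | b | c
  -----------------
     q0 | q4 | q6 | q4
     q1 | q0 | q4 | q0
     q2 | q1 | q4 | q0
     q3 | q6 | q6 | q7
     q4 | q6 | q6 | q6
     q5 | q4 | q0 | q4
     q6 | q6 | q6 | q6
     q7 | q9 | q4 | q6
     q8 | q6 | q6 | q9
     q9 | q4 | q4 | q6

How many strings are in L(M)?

13

The useful subgraph on states {q0, q1, q2, q4} is acyclic, so L(M) is finite; the longest accepting path visits 4 useful states, giving maximum string length 3.
Counting accepting paths from q2 by length: 1 of length 0, 3 of length 1, 5 of length 2, 4 of length 3. Total 13.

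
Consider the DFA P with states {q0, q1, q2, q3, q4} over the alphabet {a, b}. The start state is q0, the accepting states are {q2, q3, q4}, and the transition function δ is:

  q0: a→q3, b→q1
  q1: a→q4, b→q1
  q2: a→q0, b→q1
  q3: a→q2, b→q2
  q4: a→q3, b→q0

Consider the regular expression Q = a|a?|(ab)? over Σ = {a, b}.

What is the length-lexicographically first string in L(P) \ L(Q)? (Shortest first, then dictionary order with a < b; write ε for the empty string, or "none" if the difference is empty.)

The string aa is accepted by P but not by Q.
No shorter string lies in the difference, and aa is the lexicographically first length-2 string in L(P) \ L(Q).

aa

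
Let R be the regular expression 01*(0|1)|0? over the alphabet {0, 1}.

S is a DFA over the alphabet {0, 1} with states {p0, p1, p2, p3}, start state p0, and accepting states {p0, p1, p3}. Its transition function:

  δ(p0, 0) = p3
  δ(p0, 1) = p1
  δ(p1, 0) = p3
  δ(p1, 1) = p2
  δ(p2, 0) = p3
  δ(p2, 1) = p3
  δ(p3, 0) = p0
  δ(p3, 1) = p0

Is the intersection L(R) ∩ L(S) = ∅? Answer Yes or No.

The empty string ε is accepted by both R and S.
Hence L(R) ∩ L(S) ≠ ∅.

No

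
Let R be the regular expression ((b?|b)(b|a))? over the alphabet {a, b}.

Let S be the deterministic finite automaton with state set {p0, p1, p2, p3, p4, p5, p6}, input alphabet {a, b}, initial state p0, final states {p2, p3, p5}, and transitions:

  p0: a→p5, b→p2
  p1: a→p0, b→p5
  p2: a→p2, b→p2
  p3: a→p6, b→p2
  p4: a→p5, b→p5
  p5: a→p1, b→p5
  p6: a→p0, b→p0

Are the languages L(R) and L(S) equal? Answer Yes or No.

No

The empty string ε is accepted by R but rejected by S.
So L(R) ≠ L(S).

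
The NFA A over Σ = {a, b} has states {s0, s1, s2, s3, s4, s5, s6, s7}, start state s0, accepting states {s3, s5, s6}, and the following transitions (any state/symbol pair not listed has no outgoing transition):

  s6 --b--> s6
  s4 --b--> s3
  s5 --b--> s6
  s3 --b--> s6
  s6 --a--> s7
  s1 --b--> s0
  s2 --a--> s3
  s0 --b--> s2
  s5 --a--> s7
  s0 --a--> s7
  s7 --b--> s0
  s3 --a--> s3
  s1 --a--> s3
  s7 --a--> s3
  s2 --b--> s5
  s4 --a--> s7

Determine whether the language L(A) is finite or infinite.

State s3 is reachable from the start and can reach an accepting state, and it lies on the cycle s3 → s3.
Traversing that cycle any number of times yields accepted strings of unbounded length, so the language is infinite.

infinite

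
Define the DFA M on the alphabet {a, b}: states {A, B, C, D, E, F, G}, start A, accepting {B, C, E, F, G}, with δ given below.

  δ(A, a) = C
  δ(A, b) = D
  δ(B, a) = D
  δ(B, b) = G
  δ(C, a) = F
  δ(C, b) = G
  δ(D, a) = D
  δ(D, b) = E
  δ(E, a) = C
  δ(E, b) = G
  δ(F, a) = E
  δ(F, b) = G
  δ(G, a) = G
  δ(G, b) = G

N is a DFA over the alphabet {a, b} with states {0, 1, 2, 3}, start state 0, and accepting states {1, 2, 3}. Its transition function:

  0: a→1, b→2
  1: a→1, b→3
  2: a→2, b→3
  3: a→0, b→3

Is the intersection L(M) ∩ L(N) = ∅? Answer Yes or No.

No

The string a is accepted by both M and N.
Hence L(M) ∩ L(N) ≠ ∅.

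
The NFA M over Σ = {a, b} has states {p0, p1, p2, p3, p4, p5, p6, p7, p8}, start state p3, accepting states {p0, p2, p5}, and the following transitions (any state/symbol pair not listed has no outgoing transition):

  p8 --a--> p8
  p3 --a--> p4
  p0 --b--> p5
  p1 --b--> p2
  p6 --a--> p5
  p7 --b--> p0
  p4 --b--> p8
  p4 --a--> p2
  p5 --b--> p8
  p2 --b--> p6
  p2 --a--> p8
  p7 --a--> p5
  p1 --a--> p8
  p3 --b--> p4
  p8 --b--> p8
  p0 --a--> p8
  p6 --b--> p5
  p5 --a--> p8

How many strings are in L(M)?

The useful subgraph on states {p2, p3, p4, p5, p6} is acyclic, so L(M) is finite; the longest accepting path visits 5 useful states, giving maximum string length 4.
Counting accepting paths from p3 by length: 2 of length 2, 4 of length 4. Total 6.

6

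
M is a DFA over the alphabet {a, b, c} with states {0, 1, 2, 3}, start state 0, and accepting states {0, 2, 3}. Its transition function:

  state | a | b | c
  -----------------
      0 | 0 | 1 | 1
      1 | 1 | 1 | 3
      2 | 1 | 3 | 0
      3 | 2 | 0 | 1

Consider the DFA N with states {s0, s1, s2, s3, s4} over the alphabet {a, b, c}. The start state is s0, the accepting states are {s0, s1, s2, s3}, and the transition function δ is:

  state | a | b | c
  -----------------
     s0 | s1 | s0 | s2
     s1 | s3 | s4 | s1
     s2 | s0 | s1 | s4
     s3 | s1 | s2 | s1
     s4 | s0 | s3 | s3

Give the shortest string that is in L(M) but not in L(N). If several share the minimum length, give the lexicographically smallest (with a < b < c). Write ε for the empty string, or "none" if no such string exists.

cc

The string cc is accepted by M but not by N.
No shorter string lies in the difference, and cc is the lexicographically first length-2 string in L(M) \ L(N).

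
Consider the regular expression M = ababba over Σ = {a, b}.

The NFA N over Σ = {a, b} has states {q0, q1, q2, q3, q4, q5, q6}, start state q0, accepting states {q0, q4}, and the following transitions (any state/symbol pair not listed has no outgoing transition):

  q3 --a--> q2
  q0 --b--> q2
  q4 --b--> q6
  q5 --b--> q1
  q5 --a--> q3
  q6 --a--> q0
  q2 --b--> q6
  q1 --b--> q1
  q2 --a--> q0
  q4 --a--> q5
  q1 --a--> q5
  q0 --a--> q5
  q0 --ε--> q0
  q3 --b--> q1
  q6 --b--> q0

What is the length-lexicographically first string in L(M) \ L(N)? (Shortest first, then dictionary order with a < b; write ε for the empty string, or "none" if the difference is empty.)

The string ababba is accepted by M but not by N.
No shorter string lies in the difference, and ababba is the lexicographically first length-6 string in L(M) \ L(N).

ababba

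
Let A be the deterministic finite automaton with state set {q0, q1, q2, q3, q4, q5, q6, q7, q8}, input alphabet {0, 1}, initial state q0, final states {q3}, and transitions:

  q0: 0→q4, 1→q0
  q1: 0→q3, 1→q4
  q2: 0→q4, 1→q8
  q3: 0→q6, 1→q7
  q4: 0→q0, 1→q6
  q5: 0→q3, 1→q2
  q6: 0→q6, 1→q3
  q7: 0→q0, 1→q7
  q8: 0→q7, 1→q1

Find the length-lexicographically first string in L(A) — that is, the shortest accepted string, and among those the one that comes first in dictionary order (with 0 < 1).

A breadth-first search from q0 reaches an accepting state first via the path q0 → q4 → q6 → q3 on input 011.
No string of length < 3 is accepted (BFS exhausts all shorter strings without reaching an accepting state), and 011 is the lexicographically least accepting string of length 3.

011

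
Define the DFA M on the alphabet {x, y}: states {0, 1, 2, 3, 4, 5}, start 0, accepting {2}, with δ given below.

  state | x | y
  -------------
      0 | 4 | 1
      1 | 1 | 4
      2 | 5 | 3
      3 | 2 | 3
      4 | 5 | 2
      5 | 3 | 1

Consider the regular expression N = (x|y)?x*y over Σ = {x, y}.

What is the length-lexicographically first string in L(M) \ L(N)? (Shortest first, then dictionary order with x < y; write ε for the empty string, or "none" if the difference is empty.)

The string yyy is accepted by M but not by N.
No shorter string lies in the difference, and yyy is the lexicographically first length-3 string in L(M) \ L(N).

yyy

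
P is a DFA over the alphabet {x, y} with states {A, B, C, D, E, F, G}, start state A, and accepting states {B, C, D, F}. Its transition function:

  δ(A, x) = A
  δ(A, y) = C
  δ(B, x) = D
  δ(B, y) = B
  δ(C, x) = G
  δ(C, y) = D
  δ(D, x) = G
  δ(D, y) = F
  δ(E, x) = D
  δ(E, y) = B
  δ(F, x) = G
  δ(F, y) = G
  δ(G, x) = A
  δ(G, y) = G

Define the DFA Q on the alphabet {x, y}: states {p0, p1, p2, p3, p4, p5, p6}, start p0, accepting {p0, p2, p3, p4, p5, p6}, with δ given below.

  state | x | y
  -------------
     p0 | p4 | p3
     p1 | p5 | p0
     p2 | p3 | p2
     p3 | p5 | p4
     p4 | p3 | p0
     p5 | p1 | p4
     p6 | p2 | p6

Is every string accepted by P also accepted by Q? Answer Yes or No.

Yes

Exploring the product automaton P × Q from the start pair (A, p0), following both machines on each input symbol, reaches 18 state pairs: (A, p0), (A, p4), (C, p3), (A, p3), (C, p0), (G, p5), (D, p4), (A, p5), (C, p4), (G, p4), (D, p3), (A, p1), (G, p3), (F, p0), (D, p0), (G, p0), (F, p4), (F, p3).
P accepts in {B, C, D, F} and Q accepts in {p0, p2, p3, p4, p5, p6}. The reachable pairs whose P-component is accepting are (C, p3), (C, p0), (D, p4), (C, p4), (D, p3), (F, p0), (D, p0), (F, p4), (F, p3); in each of them the Q-component is accepting too, so the product for L(P) \ L(Q) (P-component accepting, Q-component rejecting) has no reachable accepting pair and the difference is empty.
Hence every string in L(P) is also in L(Q).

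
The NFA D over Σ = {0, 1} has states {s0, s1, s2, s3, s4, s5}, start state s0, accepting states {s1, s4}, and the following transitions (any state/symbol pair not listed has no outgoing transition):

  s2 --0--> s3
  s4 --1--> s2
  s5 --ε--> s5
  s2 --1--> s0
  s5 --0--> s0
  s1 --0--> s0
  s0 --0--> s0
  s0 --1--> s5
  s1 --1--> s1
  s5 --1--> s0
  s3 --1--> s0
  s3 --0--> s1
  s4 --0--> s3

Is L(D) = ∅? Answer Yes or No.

The states reachable from the start state are {s0, s5}.
None of the accepting states {s1, s4} is reachable, so no string is accepted and L(D) = ∅.

Yes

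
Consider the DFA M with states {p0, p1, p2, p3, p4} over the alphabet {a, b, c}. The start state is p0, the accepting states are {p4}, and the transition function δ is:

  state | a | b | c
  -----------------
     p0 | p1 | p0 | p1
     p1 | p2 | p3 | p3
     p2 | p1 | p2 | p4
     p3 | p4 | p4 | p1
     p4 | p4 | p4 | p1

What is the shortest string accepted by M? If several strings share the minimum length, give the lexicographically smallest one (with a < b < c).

A breadth-first search from p0 reaches an accepting state first via the path p0 → p1 → p2 → p4 on input aac.
No string of length < 3 is accepted (BFS exhausts all shorter strings without reaching an accepting state), and aac is the lexicographically least accepting string of length 3.

aac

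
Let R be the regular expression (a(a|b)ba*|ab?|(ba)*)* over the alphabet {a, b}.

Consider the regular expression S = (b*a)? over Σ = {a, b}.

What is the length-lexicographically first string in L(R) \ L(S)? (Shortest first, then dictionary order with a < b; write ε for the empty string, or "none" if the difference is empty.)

aa

The string aa is accepted by R but not by S.
No shorter string lies in the difference, and aa is the lexicographically first length-2 string in L(R) \ L(S).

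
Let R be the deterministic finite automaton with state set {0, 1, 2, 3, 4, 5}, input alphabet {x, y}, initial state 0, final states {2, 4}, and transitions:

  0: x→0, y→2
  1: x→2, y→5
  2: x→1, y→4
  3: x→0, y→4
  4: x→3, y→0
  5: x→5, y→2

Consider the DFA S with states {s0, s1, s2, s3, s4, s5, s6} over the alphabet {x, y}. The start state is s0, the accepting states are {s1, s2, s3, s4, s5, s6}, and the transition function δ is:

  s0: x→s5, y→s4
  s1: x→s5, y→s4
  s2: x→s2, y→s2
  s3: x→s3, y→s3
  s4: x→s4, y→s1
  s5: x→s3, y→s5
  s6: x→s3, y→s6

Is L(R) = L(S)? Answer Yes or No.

The string x is accepted by S but rejected by R.
So L(R) ≠ L(S).

No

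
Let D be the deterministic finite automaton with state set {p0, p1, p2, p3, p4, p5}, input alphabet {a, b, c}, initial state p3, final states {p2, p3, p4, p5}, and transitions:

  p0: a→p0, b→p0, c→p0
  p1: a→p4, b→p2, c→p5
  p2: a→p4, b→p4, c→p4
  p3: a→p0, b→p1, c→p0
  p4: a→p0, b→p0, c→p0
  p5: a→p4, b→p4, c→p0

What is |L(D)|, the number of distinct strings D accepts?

9

The useful subgraph on states {p1, p2, p3, p4, p5} is acyclic, so L(D) is finite; the longest accepting path visits 4 useful states, giving maximum string length 3.
Counting accepting paths from p3 by length: 1 of length 0, 3 of length 2, 5 of length 3. Total 9.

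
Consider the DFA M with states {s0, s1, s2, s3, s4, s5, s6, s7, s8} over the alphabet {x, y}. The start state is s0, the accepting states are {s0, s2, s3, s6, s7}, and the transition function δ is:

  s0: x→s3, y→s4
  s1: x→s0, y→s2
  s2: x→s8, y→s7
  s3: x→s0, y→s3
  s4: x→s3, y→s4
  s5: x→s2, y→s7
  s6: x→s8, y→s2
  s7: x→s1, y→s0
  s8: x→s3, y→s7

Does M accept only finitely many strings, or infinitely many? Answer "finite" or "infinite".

infinite

State s0 is reachable from the start and can reach an accepting state, and it lies on the cycle s0 → s3 → s0.
Traversing that cycle any number of times yields accepted strings of unbounded length, so the language is infinite.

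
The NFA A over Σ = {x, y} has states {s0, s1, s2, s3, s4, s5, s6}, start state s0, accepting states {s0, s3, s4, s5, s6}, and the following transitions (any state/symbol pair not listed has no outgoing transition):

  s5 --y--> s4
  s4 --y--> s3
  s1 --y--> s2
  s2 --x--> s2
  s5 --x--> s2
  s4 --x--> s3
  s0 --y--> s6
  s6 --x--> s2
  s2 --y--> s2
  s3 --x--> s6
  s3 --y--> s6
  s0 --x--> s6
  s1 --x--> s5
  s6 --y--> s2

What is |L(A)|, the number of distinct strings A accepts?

The useful subgraph on states {s0, s6} is acyclic, so L(A) is finite; the longest accepting path visits 2 useful states, giving maximum string length 1.
Counting accepting paths from s0 by length: 1 of length 0, 2 of length 1. Total 3.

3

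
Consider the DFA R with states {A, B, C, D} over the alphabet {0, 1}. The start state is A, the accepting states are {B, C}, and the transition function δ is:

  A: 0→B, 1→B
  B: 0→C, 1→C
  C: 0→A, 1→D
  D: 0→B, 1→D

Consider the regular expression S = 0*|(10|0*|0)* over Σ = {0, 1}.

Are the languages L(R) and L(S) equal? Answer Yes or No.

No

The string 1 is accepted by R but rejected by S.
So L(R) ≠ L(S).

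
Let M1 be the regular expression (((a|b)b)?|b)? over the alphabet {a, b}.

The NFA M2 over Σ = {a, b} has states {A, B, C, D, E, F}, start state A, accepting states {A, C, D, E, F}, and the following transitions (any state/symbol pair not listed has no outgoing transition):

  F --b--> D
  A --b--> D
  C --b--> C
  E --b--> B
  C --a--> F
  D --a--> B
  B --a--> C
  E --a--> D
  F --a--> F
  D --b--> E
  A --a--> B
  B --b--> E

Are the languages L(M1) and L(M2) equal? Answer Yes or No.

The string aa is accepted by M2 but rejected by M1.
So L(M1) ≠ L(M2).

No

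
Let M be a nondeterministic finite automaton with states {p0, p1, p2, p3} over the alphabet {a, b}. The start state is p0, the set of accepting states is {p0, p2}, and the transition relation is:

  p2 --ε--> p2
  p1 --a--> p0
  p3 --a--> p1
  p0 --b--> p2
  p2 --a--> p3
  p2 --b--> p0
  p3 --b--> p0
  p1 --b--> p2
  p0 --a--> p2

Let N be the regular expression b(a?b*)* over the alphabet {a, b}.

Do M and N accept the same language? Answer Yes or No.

No

The empty string ε is accepted by M but rejected by N.
So L(M) ≠ L(N).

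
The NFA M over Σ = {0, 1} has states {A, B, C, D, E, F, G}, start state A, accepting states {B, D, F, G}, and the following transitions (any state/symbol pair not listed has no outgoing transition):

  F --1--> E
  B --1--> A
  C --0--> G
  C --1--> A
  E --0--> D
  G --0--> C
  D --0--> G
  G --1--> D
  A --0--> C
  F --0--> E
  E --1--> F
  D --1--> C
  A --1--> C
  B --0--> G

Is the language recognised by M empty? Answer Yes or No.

No

The string 00 is accepted: the run A → C → G ends in the accepting state G.
Since at least one string is accepted, L(M) is not empty.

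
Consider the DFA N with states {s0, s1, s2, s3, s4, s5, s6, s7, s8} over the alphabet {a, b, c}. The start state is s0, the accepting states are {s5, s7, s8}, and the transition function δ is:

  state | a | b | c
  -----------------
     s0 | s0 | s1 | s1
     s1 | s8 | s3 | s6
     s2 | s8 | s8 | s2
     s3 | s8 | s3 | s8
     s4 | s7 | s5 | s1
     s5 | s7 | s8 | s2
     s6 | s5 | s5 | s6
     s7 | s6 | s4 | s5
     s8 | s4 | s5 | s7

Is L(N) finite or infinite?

State s0 is reachable from the start and can reach an accepting state, and it lies on the cycle s0 → s0.
Traversing that cycle any number of times yields accepted strings of unbounded length, so the language is infinite.

infinite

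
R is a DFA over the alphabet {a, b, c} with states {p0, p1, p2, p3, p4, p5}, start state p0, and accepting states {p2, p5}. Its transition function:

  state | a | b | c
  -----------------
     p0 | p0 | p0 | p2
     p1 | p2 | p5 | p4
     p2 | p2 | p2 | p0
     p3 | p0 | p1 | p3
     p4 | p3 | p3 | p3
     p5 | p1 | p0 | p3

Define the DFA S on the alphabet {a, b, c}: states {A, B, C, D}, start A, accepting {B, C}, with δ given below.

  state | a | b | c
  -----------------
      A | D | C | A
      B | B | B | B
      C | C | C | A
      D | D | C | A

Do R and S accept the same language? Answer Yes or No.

The string c is accepted by R but rejected by S.
So L(R) ≠ L(S).

No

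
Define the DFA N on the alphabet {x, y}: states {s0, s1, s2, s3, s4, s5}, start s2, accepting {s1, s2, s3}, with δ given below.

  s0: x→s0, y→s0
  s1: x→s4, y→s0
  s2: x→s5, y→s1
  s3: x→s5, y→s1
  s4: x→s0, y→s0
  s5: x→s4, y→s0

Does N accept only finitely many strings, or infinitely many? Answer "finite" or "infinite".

The useful states (reachable from s2 and able to reach an accepting state) are {s1, s2}.
Restricted to these states the transition graph has no cycle, so every accepting path has bounded length and L is finite.

finite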